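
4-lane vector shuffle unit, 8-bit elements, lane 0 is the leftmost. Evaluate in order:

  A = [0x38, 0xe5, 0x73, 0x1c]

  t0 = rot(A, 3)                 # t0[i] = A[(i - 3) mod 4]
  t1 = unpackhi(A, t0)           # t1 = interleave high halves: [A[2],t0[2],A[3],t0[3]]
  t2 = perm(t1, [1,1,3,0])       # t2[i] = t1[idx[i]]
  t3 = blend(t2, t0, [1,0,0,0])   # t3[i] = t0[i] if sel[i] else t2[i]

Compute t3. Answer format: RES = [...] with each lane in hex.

  t0: e5 73 1c 38
  t1: 73 1c 1c 38
  t2: 1c 1c 38 73
  t3: e5 1c 38 73

RES = [ 0xe5  0x1c  0x38  0x73 ]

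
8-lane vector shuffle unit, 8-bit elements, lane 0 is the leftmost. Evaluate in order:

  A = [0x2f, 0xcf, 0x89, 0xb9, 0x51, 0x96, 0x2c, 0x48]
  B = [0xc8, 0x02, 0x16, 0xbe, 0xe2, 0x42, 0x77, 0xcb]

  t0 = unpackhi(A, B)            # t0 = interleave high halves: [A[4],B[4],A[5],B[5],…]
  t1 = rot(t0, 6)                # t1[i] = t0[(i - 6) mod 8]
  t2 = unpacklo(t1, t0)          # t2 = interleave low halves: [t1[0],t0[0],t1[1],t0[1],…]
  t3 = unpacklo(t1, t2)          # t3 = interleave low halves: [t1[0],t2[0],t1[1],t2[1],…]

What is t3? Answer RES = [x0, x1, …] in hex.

RES = [ 0x96  0x96  0x42  0x51  0x2c  0x42  0x77  0xe2 ]

→ t0 |51|e2|96|42|2c|77|48|cb|
→ t1 |96|42|2c|77|48|cb|51|e2|
→ t2 |96|51|42|e2|2c|96|77|42|
→ t3 |96|96|42|51|2c|42|77|e2|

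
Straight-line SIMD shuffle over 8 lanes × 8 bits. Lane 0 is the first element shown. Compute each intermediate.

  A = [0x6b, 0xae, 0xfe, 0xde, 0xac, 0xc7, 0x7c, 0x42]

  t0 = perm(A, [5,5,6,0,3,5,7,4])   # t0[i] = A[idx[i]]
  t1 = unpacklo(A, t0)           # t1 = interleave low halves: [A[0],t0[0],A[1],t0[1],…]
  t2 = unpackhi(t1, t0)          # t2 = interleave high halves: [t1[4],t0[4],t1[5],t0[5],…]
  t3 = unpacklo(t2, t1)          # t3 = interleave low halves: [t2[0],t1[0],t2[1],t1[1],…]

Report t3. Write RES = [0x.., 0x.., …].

RES = [0xfe, 0x6b, 0xde, 0xc7, 0x7c, 0xae, 0xc7, 0xc7]

→ t0 |c7|c7|7c|6b|de|c7|42|ac|
→ t1 |6b|c7|ae|c7|fe|7c|de|6b|
→ t2 |fe|de|7c|c7|de|42|6b|ac|
→ t3 |fe|6b|de|c7|7c|ae|c7|c7|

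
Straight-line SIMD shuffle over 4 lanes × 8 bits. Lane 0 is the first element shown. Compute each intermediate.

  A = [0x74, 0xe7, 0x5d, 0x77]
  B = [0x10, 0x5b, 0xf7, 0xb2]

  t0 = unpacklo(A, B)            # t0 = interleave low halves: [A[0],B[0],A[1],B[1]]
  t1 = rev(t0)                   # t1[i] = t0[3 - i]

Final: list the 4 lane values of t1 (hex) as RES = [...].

t0 = [0x74, 0x10, 0xe7, 0x5b]
t1 = [0x5b, 0xe7, 0x10, 0x74]

RES = [0x5b, 0xe7, 0x10, 0x74]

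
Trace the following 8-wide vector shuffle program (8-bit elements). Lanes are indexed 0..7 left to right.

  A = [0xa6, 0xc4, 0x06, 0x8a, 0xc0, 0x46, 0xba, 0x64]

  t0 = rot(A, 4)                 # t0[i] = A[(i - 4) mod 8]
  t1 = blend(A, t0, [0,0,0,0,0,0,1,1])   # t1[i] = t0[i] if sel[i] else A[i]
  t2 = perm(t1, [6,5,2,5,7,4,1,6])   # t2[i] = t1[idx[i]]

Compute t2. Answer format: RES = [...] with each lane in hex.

→ t0 |c0|46|ba|64|a6|c4|06|8a|
→ t1 |a6|c4|06|8a|c0|46|06|8a|
→ t2 |06|46|06|46|8a|c0|c4|06|

RES = [0x06, 0x46, 0x06, 0x46, 0x8a, 0xc0, 0xc4, 0x06]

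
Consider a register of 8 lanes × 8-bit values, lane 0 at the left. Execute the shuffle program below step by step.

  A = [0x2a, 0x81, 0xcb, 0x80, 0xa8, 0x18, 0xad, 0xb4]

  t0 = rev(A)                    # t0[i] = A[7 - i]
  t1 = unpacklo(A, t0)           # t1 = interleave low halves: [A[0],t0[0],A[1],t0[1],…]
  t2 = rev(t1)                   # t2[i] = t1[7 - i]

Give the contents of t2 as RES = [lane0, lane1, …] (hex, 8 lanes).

RES = [ 0xa8  0x80  0x18  0xcb  0xad  0x81  0xb4  0x2a ]

  t0: b4 ad 18 a8 80 cb 81 2a
  t1: 2a b4 81 ad cb 18 80 a8
  t2: a8 80 18 cb ad 81 b4 2a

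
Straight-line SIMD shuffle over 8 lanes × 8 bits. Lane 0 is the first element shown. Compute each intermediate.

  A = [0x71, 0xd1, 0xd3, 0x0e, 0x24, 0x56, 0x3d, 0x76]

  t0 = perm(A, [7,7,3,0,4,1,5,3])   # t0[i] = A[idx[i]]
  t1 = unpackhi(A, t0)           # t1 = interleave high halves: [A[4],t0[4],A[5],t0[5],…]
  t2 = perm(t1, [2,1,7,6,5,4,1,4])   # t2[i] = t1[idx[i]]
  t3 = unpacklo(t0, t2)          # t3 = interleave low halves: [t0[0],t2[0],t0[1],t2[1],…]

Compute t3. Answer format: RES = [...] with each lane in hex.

RES = [0x76, 0x56, 0x76, 0x24, 0x0e, 0x0e, 0x71, 0x76]

→ t0 |76|76|0e|71|24|d1|56|0e|
→ t1 |24|24|56|d1|3d|56|76|0e|
→ t2 |56|24|0e|76|56|3d|24|3d|
→ t3 |76|56|76|24|0e|0e|71|76|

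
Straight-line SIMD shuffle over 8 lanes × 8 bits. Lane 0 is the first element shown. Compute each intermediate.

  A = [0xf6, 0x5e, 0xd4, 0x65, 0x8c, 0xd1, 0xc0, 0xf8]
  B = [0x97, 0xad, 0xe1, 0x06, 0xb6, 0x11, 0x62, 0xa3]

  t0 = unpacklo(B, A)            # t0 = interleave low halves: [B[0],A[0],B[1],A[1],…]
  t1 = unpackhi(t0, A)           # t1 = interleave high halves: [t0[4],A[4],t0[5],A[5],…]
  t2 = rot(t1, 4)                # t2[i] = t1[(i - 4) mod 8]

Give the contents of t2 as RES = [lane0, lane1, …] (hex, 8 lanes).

  t0: 97 f6 ad 5e e1 d4 06 65
  t1: e1 8c d4 d1 06 c0 65 f8
  t2: 06 c0 65 f8 e1 8c d4 d1

RES = [ 0x06  0xc0  0x65  0xf8  0xe1  0x8c  0xd4  0xd1 ]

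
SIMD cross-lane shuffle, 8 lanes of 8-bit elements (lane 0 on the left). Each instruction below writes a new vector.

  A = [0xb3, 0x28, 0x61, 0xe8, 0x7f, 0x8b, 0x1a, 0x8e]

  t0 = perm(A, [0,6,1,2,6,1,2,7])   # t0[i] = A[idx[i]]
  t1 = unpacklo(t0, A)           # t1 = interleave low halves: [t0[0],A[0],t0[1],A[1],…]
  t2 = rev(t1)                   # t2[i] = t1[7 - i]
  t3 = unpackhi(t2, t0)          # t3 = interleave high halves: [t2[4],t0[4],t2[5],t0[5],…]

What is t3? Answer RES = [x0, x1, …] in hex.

RES = [ 0x28  0x1a  0x1a  0x28  0xb3  0x61  0xb3  0x8e ]

→ t0 |b3|1a|28|61|1a|28|61|8e|
→ t1 |b3|b3|1a|28|28|61|61|e8|
→ t2 |e8|61|61|28|28|1a|b3|b3|
→ t3 |28|1a|1a|28|b3|61|b3|8e|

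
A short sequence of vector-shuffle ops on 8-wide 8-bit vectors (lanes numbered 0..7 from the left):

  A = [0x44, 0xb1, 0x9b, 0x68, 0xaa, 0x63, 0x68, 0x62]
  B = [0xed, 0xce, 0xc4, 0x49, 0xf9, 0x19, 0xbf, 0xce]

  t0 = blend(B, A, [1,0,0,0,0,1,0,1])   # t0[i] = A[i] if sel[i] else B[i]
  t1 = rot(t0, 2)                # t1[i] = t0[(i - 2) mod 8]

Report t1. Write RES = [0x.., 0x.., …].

RES = [0xbf, 0x62, 0x44, 0xce, 0xc4, 0x49, 0xf9, 0x63]

t0 = [0x44, 0xce, 0xc4, 0x49, 0xf9, 0x63, 0xbf, 0x62]
t1 = [0xbf, 0x62, 0x44, 0xce, 0xc4, 0x49, 0xf9, 0x63]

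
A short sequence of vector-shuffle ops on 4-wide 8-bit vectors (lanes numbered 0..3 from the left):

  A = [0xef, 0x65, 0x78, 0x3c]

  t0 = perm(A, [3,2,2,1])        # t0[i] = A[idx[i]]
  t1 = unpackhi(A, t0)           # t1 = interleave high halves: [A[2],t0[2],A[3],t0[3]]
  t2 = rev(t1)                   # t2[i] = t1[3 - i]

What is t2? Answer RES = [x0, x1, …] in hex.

RES = [0x65, 0x3c, 0x78, 0x78]

t0 = [0x3c, 0x78, 0x78, 0x65]
t1 = [0x78, 0x78, 0x3c, 0x65]
t2 = [0x65, 0x3c, 0x78, 0x78]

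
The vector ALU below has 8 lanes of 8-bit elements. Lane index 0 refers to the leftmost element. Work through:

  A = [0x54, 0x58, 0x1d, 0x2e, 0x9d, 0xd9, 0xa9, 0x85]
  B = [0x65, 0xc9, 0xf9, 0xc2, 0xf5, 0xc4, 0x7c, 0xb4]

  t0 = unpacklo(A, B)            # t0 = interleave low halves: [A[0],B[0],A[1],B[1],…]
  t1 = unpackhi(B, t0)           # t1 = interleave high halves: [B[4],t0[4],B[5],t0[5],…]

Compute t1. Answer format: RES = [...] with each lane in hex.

→ t0 |54|65|58|c9|1d|f9|2e|c2|
→ t1 |f5|1d|c4|f9|7c|2e|b4|c2|

RES = [0xf5, 0x1d, 0xc4, 0xf9, 0x7c, 0x2e, 0xb4, 0xc2]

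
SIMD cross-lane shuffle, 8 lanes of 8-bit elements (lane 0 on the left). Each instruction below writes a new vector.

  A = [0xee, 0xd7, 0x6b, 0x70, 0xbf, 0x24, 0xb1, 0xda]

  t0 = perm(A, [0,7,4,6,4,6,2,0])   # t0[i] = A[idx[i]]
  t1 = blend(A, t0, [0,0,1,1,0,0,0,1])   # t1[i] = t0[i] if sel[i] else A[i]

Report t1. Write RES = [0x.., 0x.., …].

t0 = [0xee, 0xda, 0xbf, 0xb1, 0xbf, 0xb1, 0x6b, 0xee]
t1 = [0xee, 0xd7, 0xbf, 0xb1, 0xbf, 0x24, 0xb1, 0xee]

RES = [ 0xee  0xd7  0xbf  0xb1  0xbf  0x24  0xb1  0xee ]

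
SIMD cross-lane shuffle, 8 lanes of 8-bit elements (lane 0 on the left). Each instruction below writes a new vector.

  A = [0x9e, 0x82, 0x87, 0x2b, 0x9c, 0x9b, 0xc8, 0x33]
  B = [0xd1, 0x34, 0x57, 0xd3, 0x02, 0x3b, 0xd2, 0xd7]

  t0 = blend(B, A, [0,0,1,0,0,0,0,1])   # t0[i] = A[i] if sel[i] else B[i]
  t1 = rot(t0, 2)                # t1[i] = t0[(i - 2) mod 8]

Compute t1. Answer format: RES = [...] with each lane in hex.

RES = [ 0xd2  0x33  0xd1  0x34  0x87  0xd3  0x02  0x3b ]

  t0: d1 34 87 d3 02 3b d2 33
  t1: d2 33 d1 34 87 d3 02 3b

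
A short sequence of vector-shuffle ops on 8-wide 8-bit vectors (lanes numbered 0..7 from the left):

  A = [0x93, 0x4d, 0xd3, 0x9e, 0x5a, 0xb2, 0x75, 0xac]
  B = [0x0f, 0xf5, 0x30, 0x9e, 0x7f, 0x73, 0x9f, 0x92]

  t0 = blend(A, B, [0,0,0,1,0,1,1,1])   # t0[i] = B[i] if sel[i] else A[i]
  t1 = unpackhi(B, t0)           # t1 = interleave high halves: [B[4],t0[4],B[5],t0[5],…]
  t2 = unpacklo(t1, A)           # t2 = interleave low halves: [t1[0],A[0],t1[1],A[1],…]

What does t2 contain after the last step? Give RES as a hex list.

  t0: 93 4d d3 9e 5a 73 9f 92
  t1: 7f 5a 73 73 9f 9f 92 92
  t2: 7f 93 5a 4d 73 d3 73 9e

RES = [0x7f, 0x93, 0x5a, 0x4d, 0x73, 0xd3, 0x73, 0x9e]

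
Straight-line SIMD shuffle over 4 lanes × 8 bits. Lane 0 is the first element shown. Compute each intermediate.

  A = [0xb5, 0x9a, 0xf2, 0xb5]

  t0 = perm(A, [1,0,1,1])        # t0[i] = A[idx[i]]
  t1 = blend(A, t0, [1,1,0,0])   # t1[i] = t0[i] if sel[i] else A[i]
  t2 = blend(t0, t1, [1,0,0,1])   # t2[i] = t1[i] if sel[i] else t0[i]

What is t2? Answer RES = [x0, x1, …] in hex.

RES = [0x9a, 0xb5, 0x9a, 0xb5]

t0 = [0x9a, 0xb5, 0x9a, 0x9a]
t1 = [0x9a, 0xb5, 0xf2, 0xb5]
t2 = [0x9a, 0xb5, 0x9a, 0xb5]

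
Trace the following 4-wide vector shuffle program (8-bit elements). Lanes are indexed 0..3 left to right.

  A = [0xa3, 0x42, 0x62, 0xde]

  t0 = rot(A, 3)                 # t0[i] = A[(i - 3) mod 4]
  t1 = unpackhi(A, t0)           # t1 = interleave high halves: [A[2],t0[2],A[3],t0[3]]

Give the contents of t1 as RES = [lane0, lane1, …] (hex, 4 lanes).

  t0: 42 62 de a3
  t1: 62 de de a3

RES = [ 0x62  0xde  0xde  0xa3 ]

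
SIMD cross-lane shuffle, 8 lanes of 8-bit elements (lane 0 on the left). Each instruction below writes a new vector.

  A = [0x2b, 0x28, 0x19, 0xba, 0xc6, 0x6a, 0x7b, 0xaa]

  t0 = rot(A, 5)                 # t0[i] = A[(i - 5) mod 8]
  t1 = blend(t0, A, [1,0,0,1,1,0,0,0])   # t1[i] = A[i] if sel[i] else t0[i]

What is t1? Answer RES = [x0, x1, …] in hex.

RES = [ 0x2b  0xc6  0x6a  0xba  0xc6  0x2b  0x28  0x19 ]

  t0: ba c6 6a 7b aa 2b 28 19
  t1: 2b c6 6a ba c6 2b 28 19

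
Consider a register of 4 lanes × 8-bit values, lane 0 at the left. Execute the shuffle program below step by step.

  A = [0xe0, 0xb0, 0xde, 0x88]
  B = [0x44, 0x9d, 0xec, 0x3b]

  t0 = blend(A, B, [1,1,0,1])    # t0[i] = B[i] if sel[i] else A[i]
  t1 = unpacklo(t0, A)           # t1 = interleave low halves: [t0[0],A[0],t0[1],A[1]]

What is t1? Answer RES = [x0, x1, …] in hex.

t0 = [0x44, 0x9d, 0xde, 0x3b]
t1 = [0x44, 0xe0, 0x9d, 0xb0]

RES = [ 0x44  0xe0  0x9d  0xb0 ]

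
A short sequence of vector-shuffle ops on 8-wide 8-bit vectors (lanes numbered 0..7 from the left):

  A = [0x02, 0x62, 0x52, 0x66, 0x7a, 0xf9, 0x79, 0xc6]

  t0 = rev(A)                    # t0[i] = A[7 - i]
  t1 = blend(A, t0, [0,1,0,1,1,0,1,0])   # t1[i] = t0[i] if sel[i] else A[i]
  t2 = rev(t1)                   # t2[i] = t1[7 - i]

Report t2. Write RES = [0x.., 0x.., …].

t0 = [0xc6, 0x79, 0xf9, 0x7a, 0x66, 0x52, 0x62, 0x02]
t1 = [0x02, 0x79, 0x52, 0x7a, 0x66, 0xf9, 0x62, 0xc6]
t2 = [0xc6, 0x62, 0xf9, 0x66, 0x7a, 0x52, 0x79, 0x02]

RES = [0xc6, 0x62, 0xf9, 0x66, 0x7a, 0x52, 0x79, 0x02]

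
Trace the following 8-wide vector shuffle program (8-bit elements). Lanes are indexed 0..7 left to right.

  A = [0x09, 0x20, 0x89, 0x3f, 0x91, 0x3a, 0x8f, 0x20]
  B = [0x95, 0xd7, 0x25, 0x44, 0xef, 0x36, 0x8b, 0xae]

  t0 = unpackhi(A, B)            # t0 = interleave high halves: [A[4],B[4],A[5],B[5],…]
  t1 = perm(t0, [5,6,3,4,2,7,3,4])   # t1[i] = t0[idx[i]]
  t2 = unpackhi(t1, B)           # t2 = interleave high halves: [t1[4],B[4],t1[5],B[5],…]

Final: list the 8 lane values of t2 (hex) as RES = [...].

RES = [ 0x3a  0xef  0xae  0x36  0x36  0x8b  0x8f  0xae ]

  t0: 91 ef 3a 36 8f 8b 20 ae
  t1: 8b 20 36 8f 3a ae 36 8f
  t2: 3a ef ae 36 36 8b 8f ae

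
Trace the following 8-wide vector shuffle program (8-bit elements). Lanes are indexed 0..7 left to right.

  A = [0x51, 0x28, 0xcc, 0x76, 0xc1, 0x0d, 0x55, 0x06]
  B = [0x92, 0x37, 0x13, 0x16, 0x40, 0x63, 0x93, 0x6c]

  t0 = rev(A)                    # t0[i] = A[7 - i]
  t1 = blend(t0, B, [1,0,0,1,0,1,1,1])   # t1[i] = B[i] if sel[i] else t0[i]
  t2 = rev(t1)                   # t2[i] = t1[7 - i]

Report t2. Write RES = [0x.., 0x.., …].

  t0: 06 55 0d c1 76 cc 28 51
  t1: 92 55 0d 16 76 63 93 6c
  t2: 6c 93 63 76 16 0d 55 92

RES = [0x6c, 0x93, 0x63, 0x76, 0x16, 0x0d, 0x55, 0x92]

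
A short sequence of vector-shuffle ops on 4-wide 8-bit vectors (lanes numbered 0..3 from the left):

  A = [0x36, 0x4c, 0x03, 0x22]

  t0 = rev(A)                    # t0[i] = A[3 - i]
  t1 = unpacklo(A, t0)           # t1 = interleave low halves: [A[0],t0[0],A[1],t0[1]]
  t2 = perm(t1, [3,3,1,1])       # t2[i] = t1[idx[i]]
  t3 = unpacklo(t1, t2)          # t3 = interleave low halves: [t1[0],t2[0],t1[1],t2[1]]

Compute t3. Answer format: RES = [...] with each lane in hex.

→ t0 |22|03|4c|36|
→ t1 |36|22|4c|03|
→ t2 |03|03|22|22|
→ t3 |36|03|22|03|

RES = [0x36, 0x03, 0x22, 0x03]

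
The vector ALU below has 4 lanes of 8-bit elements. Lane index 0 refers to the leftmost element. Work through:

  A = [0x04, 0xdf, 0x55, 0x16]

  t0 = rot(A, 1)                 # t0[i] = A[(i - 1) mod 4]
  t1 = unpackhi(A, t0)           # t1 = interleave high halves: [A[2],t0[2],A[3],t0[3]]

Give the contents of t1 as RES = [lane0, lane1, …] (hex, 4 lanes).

→ t0 |16|04|df|55|
→ t1 |55|df|16|55|

RES = [0x55, 0xdf, 0x16, 0x55]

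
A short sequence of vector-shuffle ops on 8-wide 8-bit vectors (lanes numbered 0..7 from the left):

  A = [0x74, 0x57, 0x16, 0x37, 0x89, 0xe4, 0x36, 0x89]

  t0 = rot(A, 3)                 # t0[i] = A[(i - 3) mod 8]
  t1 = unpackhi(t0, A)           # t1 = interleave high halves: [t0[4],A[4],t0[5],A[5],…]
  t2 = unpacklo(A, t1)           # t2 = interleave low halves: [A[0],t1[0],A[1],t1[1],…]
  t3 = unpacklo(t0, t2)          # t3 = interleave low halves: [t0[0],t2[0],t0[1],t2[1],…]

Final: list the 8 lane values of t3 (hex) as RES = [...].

  t0: e4 36 89 74 57 16 37 89
  t1: 57 89 16 e4 37 36 89 89
  t2: 74 57 57 89 16 16 37 e4
  t3: e4 74 36 57 89 57 74 89

RES = [0xe4, 0x74, 0x36, 0x57, 0x89, 0x57, 0x74, 0x89]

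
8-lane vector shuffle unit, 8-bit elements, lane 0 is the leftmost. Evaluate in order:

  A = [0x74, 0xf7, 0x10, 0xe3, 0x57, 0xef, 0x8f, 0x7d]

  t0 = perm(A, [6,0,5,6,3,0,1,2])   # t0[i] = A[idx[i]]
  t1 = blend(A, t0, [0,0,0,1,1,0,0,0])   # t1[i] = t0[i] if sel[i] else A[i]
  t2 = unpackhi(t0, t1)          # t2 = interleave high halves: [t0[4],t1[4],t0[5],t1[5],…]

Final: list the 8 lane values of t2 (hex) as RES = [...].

RES = [0xe3, 0xe3, 0x74, 0xef, 0xf7, 0x8f, 0x10, 0x7d]

→ t0 |8f|74|ef|8f|e3|74|f7|10|
→ t1 |74|f7|10|8f|e3|ef|8f|7d|
→ t2 |e3|e3|74|ef|f7|8f|10|7d|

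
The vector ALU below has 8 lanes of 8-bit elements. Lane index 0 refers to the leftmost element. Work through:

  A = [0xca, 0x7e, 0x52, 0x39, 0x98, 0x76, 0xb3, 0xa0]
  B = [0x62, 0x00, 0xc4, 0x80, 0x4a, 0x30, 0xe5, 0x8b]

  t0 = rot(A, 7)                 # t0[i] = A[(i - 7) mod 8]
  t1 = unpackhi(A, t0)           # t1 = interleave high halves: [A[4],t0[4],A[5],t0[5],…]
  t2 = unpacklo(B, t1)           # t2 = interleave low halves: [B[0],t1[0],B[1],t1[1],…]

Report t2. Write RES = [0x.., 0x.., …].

→ t0 |7e|52|39|98|76|b3|a0|ca|
→ t1 |98|76|76|b3|b3|a0|a0|ca|
→ t2 |62|98|00|76|c4|76|80|b3|

RES = [0x62, 0x98, 0x00, 0x76, 0xc4, 0x76, 0x80, 0xb3]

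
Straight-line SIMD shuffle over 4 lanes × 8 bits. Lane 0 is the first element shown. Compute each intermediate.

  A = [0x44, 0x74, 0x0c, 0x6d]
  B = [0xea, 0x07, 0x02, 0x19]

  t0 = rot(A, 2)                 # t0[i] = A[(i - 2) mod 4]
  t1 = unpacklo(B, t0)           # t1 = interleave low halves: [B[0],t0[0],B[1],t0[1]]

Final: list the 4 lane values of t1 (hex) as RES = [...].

t0 = [0x0c, 0x6d, 0x44, 0x74]
t1 = [0xea, 0x0c, 0x07, 0x6d]

RES = [0xea, 0x0c, 0x07, 0x6d]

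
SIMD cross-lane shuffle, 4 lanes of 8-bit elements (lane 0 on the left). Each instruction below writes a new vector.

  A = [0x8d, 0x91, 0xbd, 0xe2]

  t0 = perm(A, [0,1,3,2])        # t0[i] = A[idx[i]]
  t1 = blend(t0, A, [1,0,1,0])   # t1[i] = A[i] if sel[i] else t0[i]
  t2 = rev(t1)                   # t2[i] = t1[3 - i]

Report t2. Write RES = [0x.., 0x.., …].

RES = [0xbd, 0xbd, 0x91, 0x8d]

  t0: 8d 91 e2 bd
  t1: 8d 91 bd bd
  t2: bd bd 91 8d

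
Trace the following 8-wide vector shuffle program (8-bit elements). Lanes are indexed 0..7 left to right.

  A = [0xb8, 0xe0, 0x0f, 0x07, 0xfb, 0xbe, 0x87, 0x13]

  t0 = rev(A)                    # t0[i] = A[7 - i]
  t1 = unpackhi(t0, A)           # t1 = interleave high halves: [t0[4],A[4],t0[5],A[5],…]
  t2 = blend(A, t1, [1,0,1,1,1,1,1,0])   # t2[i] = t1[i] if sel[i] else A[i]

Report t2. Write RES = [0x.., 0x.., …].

RES = [0x07, 0xe0, 0x0f, 0xbe, 0xe0, 0x87, 0xb8, 0x13]

→ t0 |13|87|be|fb|07|0f|e0|b8|
→ t1 |07|fb|0f|be|e0|87|b8|13|
→ t2 |07|e0|0f|be|e0|87|b8|13|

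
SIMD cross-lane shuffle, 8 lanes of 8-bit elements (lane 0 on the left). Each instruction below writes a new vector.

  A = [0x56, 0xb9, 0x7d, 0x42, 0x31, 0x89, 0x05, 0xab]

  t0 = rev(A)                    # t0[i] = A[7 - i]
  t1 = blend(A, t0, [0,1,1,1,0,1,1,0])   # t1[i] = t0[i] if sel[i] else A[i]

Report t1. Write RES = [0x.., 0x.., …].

  t0: ab 05 89 31 42 7d b9 56
  t1: 56 05 89 31 31 7d b9 ab

RES = [0x56, 0x05, 0x89, 0x31, 0x31, 0x7d, 0xb9, 0xab]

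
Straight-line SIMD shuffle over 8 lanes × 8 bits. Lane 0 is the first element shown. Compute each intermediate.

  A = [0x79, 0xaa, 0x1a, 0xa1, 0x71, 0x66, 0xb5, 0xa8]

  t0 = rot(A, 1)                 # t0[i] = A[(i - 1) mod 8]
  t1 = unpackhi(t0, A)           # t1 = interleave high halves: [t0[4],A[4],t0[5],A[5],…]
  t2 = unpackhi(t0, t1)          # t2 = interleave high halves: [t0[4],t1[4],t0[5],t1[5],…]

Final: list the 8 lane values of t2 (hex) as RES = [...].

→ t0 |a8|79|aa|1a|a1|71|66|b5|
→ t1 |a1|71|71|66|66|b5|b5|a8|
→ t2 |a1|66|71|b5|66|b5|b5|a8|

RES = [0xa1, 0x66, 0x71, 0xb5, 0x66, 0xb5, 0xb5, 0xa8]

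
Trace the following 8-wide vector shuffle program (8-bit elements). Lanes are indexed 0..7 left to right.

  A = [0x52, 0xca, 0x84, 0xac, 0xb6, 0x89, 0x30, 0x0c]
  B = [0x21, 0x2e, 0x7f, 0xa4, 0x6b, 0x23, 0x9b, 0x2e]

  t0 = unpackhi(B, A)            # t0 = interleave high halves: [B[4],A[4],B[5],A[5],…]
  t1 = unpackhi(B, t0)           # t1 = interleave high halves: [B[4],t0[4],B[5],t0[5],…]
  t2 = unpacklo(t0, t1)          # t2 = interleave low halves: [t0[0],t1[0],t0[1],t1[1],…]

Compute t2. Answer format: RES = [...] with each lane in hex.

  t0: 6b b6 23 89 9b 30 2e 0c
  t1: 6b 9b 23 30 9b 2e 2e 0c
  t2: 6b 6b b6 9b 23 23 89 30

RES = [ 0x6b  0x6b  0xb6  0x9b  0x23  0x23  0x89  0x30 ]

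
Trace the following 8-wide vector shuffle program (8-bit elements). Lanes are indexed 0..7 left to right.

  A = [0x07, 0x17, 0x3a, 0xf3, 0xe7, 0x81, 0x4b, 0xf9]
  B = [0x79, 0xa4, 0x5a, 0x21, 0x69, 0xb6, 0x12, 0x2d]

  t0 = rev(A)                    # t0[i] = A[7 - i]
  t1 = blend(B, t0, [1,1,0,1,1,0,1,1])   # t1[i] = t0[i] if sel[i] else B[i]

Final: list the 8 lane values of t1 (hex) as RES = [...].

  t0: f9 4b 81 e7 f3 3a 17 07
  t1: f9 4b 5a e7 f3 b6 17 07

RES = [0xf9, 0x4b, 0x5a, 0xe7, 0xf3, 0xb6, 0x17, 0x07]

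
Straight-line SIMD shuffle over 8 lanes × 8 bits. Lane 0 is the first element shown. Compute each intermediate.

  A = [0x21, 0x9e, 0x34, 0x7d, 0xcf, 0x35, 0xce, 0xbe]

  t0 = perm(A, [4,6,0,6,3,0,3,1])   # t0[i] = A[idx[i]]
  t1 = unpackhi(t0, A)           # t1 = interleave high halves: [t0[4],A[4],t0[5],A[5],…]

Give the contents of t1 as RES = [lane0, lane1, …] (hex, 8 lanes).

RES = [0x7d, 0xcf, 0x21, 0x35, 0x7d, 0xce, 0x9e, 0xbe]

  t0: cf ce 21 ce 7d 21 7d 9e
  t1: 7d cf 21 35 7d ce 9e be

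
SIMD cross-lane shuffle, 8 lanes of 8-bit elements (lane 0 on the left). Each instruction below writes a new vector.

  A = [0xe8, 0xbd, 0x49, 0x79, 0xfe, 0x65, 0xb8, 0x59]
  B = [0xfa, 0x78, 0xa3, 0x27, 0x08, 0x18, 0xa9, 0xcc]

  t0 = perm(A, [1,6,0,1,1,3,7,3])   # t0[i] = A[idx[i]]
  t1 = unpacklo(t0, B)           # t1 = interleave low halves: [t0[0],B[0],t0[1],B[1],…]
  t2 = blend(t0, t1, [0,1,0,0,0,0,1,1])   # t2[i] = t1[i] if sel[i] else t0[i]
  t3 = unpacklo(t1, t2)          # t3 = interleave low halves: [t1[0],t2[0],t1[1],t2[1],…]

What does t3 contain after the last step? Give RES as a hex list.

t0 = [0xbd, 0xb8, 0xe8, 0xbd, 0xbd, 0x79, 0x59, 0x79]
t1 = [0xbd, 0xfa, 0xb8, 0x78, 0xe8, 0xa3, 0xbd, 0x27]
t2 = [0xbd, 0xfa, 0xe8, 0xbd, 0xbd, 0x79, 0xbd, 0x27]
t3 = [0xbd, 0xbd, 0xfa, 0xfa, 0xb8, 0xe8, 0x78, 0xbd]

RES = [0xbd, 0xbd, 0xfa, 0xfa, 0xb8, 0xe8, 0x78, 0xbd]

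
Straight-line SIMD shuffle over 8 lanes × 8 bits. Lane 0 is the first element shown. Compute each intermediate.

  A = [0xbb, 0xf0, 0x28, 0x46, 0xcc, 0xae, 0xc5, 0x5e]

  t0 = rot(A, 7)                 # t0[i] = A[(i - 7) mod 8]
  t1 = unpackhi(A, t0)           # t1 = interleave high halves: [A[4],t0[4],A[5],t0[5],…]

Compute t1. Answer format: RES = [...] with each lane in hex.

RES = [0xcc, 0xae, 0xae, 0xc5, 0xc5, 0x5e, 0x5e, 0xbb]

  t0: f0 28 46 cc ae c5 5e bb
  t1: cc ae ae c5 c5 5e 5e bb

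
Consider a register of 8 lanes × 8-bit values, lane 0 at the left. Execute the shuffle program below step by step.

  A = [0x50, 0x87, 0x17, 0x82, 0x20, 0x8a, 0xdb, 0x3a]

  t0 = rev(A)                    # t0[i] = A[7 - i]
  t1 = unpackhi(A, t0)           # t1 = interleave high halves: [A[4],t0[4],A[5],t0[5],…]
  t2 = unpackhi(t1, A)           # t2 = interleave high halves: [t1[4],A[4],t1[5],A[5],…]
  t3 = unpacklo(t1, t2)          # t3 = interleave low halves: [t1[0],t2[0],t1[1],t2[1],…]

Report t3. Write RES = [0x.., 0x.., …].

RES = [0x20, 0xdb, 0x82, 0x20, 0x8a, 0x87, 0x17, 0x8a]

t0 = [0x3a, 0xdb, 0x8a, 0x20, 0x82, 0x17, 0x87, 0x50]
t1 = [0x20, 0x82, 0x8a, 0x17, 0xdb, 0x87, 0x3a, 0x50]
t2 = [0xdb, 0x20, 0x87, 0x8a, 0x3a, 0xdb, 0x50, 0x3a]
t3 = [0x20, 0xdb, 0x82, 0x20, 0x8a, 0x87, 0x17, 0x8a]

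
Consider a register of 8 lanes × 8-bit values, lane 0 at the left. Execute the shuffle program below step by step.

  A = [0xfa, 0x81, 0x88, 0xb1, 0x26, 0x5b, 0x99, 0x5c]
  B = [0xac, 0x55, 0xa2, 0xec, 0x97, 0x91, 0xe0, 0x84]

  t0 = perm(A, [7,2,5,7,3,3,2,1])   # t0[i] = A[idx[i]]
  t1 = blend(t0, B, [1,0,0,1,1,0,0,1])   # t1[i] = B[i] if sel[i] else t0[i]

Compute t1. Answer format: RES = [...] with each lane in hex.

t0 = [0x5c, 0x88, 0x5b, 0x5c, 0xb1, 0xb1, 0x88, 0x81]
t1 = [0xac, 0x88, 0x5b, 0xec, 0x97, 0xb1, 0x88, 0x84]

RES = [0xac, 0x88, 0x5b, 0xec, 0x97, 0xb1, 0x88, 0x84]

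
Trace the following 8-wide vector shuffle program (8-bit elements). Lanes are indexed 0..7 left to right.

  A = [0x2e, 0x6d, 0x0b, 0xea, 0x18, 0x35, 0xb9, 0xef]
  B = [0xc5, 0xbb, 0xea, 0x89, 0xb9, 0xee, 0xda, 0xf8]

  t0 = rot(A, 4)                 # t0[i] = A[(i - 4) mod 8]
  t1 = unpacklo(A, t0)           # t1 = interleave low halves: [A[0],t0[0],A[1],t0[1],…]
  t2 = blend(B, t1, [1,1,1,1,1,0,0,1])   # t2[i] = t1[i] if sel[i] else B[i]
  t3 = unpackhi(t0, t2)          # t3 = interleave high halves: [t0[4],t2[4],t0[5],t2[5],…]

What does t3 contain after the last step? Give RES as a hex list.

t0 = [0x18, 0x35, 0xb9, 0xef, 0x2e, 0x6d, 0x0b, 0xea]
t1 = [0x2e, 0x18, 0x6d, 0x35, 0x0b, 0xb9, 0xea, 0xef]
t2 = [0x2e, 0x18, 0x6d, 0x35, 0x0b, 0xee, 0xda, 0xef]
t3 = [0x2e, 0x0b, 0x6d, 0xee, 0x0b, 0xda, 0xea, 0xef]

RES = [ 0x2e  0x0b  0x6d  0xee  0x0b  0xda  0xea  0xef ]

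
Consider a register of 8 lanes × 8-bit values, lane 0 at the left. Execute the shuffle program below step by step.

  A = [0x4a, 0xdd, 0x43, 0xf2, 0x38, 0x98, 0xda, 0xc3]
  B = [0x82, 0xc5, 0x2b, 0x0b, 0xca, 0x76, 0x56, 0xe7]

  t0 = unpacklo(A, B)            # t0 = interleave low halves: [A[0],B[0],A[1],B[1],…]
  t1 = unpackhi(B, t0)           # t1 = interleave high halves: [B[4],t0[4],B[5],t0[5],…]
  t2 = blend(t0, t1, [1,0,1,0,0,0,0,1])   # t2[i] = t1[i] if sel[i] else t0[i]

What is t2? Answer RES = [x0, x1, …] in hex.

RES = [0xca, 0x82, 0x76, 0xc5, 0x43, 0x2b, 0xf2, 0x0b]

  t0: 4a 82 dd c5 43 2b f2 0b
  t1: ca 43 76 2b 56 f2 e7 0b
  t2: ca 82 76 c5 43 2b f2 0b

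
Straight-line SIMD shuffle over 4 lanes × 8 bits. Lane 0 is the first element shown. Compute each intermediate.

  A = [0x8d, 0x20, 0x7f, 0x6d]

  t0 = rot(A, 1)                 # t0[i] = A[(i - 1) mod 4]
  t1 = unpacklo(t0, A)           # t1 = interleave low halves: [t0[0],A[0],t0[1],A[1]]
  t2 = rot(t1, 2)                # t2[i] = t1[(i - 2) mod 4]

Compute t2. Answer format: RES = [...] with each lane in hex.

→ t0 |6d|8d|20|7f|
→ t1 |6d|8d|8d|20|
→ t2 |8d|20|6d|8d|

RES = [0x8d, 0x20, 0x6d, 0x8d]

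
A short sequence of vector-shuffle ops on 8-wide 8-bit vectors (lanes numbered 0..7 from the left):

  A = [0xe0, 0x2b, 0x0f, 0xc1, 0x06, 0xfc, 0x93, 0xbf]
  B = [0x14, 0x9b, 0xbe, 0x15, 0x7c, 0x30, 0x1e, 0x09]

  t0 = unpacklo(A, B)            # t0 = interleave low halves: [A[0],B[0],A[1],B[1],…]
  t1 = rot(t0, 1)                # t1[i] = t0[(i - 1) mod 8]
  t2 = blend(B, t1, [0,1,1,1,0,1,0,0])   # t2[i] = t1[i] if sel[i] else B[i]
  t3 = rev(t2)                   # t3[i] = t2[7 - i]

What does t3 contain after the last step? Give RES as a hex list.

t0 = [0xe0, 0x14, 0x2b, 0x9b, 0x0f, 0xbe, 0xc1, 0x15]
t1 = [0x15, 0xe0, 0x14, 0x2b, 0x9b, 0x0f, 0xbe, 0xc1]
t2 = [0x14, 0xe0, 0x14, 0x2b, 0x7c, 0x0f, 0x1e, 0x09]
t3 = [0x09, 0x1e, 0x0f, 0x7c, 0x2b, 0x14, 0xe0, 0x14]

RES = [0x09, 0x1e, 0x0f, 0x7c, 0x2b, 0x14, 0xe0, 0x14]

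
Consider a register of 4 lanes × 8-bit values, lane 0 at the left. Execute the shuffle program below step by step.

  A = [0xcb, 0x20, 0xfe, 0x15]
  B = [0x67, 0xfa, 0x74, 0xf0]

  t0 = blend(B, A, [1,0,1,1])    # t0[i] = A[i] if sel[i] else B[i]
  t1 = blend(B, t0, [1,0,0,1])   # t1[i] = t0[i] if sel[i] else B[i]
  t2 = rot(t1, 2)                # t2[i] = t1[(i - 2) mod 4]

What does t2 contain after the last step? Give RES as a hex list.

RES = [ 0x74  0x15  0xcb  0xfa ]

t0 = [0xcb, 0xfa, 0xfe, 0x15]
t1 = [0xcb, 0xfa, 0x74, 0x15]
t2 = [0x74, 0x15, 0xcb, 0xfa]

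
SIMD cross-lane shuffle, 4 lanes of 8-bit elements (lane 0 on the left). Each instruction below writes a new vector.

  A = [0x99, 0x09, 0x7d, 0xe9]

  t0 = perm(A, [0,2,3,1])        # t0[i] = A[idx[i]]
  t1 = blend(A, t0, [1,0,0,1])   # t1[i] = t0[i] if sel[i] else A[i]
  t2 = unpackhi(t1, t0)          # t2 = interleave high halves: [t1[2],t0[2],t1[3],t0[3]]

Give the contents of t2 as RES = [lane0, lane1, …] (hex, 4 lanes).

RES = [0x7d, 0xe9, 0x09, 0x09]

t0 = [0x99, 0x7d, 0xe9, 0x09]
t1 = [0x99, 0x09, 0x7d, 0x09]
t2 = [0x7d, 0xe9, 0x09, 0x09]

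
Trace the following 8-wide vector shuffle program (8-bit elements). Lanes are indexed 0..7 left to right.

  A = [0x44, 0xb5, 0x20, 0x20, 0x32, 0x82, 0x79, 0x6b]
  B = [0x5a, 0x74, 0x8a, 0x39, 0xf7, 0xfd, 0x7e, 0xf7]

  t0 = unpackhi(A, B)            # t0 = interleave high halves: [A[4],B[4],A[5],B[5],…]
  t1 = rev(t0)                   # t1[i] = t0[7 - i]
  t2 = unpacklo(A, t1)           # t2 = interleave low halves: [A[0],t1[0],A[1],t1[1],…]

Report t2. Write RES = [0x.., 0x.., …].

RES = [0x44, 0xf7, 0xb5, 0x6b, 0x20, 0x7e, 0x20, 0x79]

→ t0 |32|f7|82|fd|79|7e|6b|f7|
→ t1 |f7|6b|7e|79|fd|82|f7|32|
→ t2 |44|f7|b5|6b|20|7e|20|79|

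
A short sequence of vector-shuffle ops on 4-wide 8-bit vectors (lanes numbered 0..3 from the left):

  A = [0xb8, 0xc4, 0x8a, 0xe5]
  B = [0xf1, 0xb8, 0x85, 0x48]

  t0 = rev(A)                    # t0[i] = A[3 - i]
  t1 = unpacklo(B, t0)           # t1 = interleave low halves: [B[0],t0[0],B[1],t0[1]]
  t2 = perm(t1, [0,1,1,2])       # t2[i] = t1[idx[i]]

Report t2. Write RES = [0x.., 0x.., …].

  t0: e5 8a c4 b8
  t1: f1 e5 b8 8a
  t2: f1 e5 e5 b8

RES = [ 0xf1  0xe5  0xe5  0xb8 ]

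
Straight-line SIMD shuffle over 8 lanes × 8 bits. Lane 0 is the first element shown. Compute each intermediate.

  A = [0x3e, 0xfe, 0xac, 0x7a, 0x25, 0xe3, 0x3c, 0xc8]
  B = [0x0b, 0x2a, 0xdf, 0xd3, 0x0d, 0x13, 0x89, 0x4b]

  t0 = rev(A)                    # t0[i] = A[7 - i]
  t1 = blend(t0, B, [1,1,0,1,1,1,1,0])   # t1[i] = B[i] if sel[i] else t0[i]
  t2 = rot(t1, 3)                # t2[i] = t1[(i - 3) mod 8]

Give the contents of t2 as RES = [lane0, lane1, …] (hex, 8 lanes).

→ t0 |c8|3c|e3|25|7a|ac|fe|3e|
→ t1 |0b|2a|e3|d3|0d|13|89|3e|
→ t2 |13|89|3e|0b|2a|e3|d3|0d|

RES = [0x13, 0x89, 0x3e, 0x0b, 0x2a, 0xe3, 0xd3, 0x0d]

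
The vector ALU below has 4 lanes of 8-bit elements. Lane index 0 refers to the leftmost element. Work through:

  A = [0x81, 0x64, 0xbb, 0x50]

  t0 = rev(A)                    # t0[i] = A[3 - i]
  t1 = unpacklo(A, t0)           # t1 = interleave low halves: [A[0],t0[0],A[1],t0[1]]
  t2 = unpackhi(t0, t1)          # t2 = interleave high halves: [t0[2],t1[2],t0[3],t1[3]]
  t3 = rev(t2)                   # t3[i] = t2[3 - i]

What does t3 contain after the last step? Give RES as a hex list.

t0 = [0x50, 0xbb, 0x64, 0x81]
t1 = [0x81, 0x50, 0x64, 0xbb]
t2 = [0x64, 0x64, 0x81, 0xbb]
t3 = [0xbb, 0x81, 0x64, 0x64]

RES = [ 0xbb  0x81  0x64  0x64 ]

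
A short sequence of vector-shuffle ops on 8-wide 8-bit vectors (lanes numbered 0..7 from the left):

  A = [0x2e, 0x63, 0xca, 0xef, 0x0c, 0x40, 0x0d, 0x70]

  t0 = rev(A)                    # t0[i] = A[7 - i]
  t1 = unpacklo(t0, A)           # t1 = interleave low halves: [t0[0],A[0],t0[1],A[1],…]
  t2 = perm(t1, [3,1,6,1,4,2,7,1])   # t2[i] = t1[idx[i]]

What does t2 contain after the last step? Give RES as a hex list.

→ t0 |70|0d|40|0c|ef|ca|63|2e|
→ t1 |70|2e|0d|63|40|ca|0c|ef|
→ t2 |63|2e|0c|2e|40|0d|ef|2e|

RES = [0x63, 0x2e, 0x0c, 0x2e, 0x40, 0x0d, 0xef, 0x2e]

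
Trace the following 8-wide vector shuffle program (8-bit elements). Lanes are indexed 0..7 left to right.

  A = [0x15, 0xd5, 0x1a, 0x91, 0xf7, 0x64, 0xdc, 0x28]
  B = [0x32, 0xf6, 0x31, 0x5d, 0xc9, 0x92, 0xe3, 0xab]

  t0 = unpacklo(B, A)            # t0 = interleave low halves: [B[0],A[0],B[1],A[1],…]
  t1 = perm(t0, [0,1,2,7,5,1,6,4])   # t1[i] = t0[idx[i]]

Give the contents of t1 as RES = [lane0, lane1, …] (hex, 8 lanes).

→ t0 |32|15|f6|d5|31|1a|5d|91|
→ t1 |32|15|f6|91|1a|15|5d|31|

RES = [0x32, 0x15, 0xf6, 0x91, 0x1a, 0x15, 0x5d, 0x31]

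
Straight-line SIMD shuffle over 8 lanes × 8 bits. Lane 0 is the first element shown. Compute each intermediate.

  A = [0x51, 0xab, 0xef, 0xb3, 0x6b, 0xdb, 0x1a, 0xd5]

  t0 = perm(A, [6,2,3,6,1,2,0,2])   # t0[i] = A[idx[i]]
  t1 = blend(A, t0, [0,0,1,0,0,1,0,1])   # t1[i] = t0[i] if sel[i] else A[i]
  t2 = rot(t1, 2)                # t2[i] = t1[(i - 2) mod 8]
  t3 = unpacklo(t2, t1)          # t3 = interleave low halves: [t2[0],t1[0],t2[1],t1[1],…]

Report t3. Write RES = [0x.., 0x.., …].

t0 = [0x1a, 0xef, 0xb3, 0x1a, 0xab, 0xef, 0x51, 0xef]
t1 = [0x51, 0xab, 0xb3, 0xb3, 0x6b, 0xef, 0x1a, 0xef]
t2 = [0x1a, 0xef, 0x51, 0xab, 0xb3, 0xb3, 0x6b, 0xef]
t3 = [0x1a, 0x51, 0xef, 0xab, 0x51, 0xb3, 0xab, 0xb3]

RES = [0x1a, 0x51, 0xef, 0xab, 0x51, 0xb3, 0xab, 0xb3]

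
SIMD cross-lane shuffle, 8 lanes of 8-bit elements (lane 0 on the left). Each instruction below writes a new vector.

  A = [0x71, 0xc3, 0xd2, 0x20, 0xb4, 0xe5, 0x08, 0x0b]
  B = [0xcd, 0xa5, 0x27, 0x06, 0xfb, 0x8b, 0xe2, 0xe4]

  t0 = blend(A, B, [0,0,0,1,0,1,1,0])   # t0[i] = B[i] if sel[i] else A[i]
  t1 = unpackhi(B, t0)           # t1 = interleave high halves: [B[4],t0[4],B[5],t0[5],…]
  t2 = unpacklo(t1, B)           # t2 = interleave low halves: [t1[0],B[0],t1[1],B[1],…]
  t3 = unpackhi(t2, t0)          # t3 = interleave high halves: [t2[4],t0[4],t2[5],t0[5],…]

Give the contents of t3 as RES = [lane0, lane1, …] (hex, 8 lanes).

RES = [ 0x8b  0xb4  0x27  0x8b  0x8b  0xe2  0x06  0x0b ]

  t0: 71 c3 d2 06 b4 8b e2 0b
  t1: fb b4 8b 8b e2 e2 e4 0b
  t2: fb cd b4 a5 8b 27 8b 06
  t3: 8b b4 27 8b 8b e2 06 0b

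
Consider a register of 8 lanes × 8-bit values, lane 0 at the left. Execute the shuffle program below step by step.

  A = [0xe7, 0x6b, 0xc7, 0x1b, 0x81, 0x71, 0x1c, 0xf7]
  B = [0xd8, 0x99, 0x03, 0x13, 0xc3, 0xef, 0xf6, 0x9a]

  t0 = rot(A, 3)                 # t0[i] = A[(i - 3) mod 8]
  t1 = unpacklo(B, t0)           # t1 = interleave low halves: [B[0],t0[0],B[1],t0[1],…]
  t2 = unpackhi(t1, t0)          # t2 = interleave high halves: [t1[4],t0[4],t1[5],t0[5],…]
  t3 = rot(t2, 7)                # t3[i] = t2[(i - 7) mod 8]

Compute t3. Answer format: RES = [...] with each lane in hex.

→ t0 |71|1c|f7|e7|6b|c7|1b|81|
→ t1 |d8|71|99|1c|03|f7|13|e7|
→ t2 |03|6b|f7|c7|13|1b|e7|81|
→ t3 |6b|f7|c7|13|1b|e7|81|03|

RES = [ 0x6b  0xf7  0xc7  0x13  0x1b  0xe7  0x81  0x03 ]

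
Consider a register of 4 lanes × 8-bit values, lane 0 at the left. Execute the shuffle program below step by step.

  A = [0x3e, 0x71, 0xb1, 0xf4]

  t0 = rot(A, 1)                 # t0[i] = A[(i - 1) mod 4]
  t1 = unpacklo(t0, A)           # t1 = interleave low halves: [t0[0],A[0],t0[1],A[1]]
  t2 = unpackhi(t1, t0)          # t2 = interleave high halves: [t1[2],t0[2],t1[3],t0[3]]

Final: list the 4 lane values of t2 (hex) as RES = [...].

  t0: f4 3e 71 b1
  t1: f4 3e 3e 71
  t2: 3e 71 71 b1

RES = [0x3e, 0x71, 0x71, 0xb1]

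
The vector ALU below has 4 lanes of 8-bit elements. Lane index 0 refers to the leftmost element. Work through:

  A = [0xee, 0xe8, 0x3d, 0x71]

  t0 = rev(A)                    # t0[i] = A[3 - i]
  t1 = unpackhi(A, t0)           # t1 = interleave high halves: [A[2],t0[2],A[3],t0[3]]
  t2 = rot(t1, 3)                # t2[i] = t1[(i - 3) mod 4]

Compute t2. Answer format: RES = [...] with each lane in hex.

→ t0 |71|3d|e8|ee|
→ t1 |3d|e8|71|ee|
→ t2 |e8|71|ee|3d|

RES = [0xe8, 0x71, 0xee, 0x3d]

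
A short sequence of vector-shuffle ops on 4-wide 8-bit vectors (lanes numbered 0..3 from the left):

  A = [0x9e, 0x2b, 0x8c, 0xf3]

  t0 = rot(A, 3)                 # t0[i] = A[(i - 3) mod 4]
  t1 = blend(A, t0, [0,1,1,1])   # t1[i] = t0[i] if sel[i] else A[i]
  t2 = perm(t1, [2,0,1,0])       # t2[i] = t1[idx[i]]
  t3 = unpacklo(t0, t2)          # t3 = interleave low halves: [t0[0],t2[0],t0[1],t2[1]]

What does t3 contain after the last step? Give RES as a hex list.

  t0: 2b 8c f3 9e
  t1: 9e 8c f3 9e
  t2: f3 9e 8c 9e
  t3: 2b f3 8c 9e

RES = [ 0x2b  0xf3  0x8c  0x9e ]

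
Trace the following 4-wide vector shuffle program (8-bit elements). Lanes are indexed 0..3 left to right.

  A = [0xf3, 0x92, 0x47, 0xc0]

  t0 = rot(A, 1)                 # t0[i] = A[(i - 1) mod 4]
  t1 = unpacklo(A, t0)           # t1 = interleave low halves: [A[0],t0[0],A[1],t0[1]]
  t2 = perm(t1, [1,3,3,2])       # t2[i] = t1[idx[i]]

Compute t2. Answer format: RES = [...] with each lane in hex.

RES = [ 0xc0  0xf3  0xf3  0x92 ]

t0 = [0xc0, 0xf3, 0x92, 0x47]
t1 = [0xf3, 0xc0, 0x92, 0xf3]
t2 = [0xc0, 0xf3, 0xf3, 0x92]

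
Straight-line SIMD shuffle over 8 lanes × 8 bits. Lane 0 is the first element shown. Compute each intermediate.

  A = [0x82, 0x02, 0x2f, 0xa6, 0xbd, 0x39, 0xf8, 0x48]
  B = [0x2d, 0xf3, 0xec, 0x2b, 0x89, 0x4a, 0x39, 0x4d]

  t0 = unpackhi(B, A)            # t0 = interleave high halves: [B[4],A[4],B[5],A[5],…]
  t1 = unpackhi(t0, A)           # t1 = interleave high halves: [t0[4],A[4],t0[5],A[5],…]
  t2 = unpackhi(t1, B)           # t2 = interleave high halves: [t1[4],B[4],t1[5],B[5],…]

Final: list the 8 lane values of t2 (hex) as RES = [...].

  t0: 89 bd 4a 39 39 f8 4d 48
  t1: 39 bd f8 39 4d f8 48 48
  t2: 4d 89 f8 4a 48 39 48 4d

RES = [ 0x4d  0x89  0xf8  0x4a  0x48  0x39  0x48  0x4d ]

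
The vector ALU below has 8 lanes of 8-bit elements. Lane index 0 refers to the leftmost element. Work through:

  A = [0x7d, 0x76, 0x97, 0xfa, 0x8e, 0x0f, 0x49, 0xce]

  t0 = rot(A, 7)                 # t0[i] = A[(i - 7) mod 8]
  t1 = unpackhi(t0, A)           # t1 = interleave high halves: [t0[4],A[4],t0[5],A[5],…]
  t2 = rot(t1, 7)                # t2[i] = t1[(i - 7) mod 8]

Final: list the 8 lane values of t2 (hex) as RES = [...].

RES = [ 0x8e  0x49  0x0f  0xce  0x49  0x7d  0xce  0x0f ]

t0 = [0x76, 0x97, 0xfa, 0x8e, 0x0f, 0x49, 0xce, 0x7d]
t1 = [0x0f, 0x8e, 0x49, 0x0f, 0xce, 0x49, 0x7d, 0xce]
t2 = [0x8e, 0x49, 0x0f, 0xce, 0x49, 0x7d, 0xce, 0x0f]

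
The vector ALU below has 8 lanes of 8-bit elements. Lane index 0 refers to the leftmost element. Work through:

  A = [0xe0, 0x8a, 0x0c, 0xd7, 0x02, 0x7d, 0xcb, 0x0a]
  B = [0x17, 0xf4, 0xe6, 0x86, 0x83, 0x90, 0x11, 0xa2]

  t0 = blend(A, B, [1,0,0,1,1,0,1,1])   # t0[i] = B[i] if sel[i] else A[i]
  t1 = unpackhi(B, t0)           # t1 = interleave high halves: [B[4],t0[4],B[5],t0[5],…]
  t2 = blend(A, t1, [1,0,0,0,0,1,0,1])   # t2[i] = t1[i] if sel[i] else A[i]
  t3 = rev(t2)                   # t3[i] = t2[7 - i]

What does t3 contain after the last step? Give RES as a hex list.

t0 = [0x17, 0x8a, 0x0c, 0x86, 0x83, 0x7d, 0x11, 0xa2]
t1 = [0x83, 0x83, 0x90, 0x7d, 0x11, 0x11, 0xa2, 0xa2]
t2 = [0x83, 0x8a, 0x0c, 0xd7, 0x02, 0x11, 0xcb, 0xa2]
t3 = [0xa2, 0xcb, 0x11, 0x02, 0xd7, 0x0c, 0x8a, 0x83]

RES = [0xa2, 0xcb, 0x11, 0x02, 0xd7, 0x0c, 0x8a, 0x83]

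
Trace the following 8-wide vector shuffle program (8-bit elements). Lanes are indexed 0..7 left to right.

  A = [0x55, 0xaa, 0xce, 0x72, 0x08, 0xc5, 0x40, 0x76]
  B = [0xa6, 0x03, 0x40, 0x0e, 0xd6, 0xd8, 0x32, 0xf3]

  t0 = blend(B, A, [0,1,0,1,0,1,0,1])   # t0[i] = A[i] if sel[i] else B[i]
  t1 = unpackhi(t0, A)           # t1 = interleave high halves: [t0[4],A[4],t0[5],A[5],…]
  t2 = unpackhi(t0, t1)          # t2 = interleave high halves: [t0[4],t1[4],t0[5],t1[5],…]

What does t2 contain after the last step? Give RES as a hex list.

RES = [0xd6, 0x32, 0xc5, 0x40, 0x32, 0x76, 0x76, 0x76]

  t0: a6 aa 40 72 d6 c5 32 76
  t1: d6 08 c5 c5 32 40 76 76
  t2: d6 32 c5 40 32 76 76 76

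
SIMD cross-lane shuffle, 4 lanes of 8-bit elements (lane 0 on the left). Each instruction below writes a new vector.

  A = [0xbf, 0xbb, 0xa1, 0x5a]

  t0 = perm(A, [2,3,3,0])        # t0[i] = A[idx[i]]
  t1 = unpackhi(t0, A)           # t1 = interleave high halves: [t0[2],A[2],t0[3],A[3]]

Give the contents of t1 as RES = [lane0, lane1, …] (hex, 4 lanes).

RES = [ 0x5a  0xa1  0xbf  0x5a ]

→ t0 |a1|5a|5a|bf|
→ t1 |5a|a1|bf|5a|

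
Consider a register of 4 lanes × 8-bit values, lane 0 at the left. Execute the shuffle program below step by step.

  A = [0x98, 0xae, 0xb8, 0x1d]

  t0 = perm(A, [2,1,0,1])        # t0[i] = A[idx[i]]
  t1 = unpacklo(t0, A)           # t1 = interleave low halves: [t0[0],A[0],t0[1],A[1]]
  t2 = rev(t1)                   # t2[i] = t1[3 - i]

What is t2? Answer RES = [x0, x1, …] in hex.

  t0: b8 ae 98 ae
  t1: b8 98 ae ae
  t2: ae ae 98 b8

RES = [ 0xae  0xae  0x98  0xb8 ]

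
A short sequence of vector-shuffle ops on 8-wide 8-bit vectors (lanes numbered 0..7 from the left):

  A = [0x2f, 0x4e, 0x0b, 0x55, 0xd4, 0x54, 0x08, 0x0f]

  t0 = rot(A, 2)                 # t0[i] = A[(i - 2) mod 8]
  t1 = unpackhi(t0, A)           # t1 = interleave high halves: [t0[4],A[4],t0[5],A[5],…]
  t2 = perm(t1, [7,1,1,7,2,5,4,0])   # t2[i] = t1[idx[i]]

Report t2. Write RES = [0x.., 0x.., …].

RES = [ 0x0f  0xd4  0xd4  0x0f  0x55  0x08  0xd4  0x0b ]

→ t0 |08|0f|2f|4e|0b|55|d4|54|
→ t1 |0b|d4|55|54|d4|08|54|0f|
→ t2 |0f|d4|d4|0f|55|08|d4|0b|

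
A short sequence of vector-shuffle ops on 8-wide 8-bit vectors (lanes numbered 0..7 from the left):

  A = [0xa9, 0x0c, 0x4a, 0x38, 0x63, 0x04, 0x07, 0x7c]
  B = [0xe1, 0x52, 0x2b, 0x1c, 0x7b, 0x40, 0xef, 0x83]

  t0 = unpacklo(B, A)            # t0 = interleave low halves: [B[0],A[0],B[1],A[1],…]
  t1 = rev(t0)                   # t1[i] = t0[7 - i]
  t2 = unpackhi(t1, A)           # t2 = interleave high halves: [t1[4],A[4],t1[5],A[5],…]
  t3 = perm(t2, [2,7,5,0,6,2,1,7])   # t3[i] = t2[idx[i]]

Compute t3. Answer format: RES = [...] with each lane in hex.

RES = [0x52, 0x7c, 0x07, 0x0c, 0xe1, 0x52, 0x63, 0x7c]

t0 = [0xe1, 0xa9, 0x52, 0x0c, 0x2b, 0x4a, 0x1c, 0x38]
t1 = [0x38, 0x1c, 0x4a, 0x2b, 0x0c, 0x52, 0xa9, 0xe1]
t2 = [0x0c, 0x63, 0x52, 0x04, 0xa9, 0x07, 0xe1, 0x7c]
t3 = [0x52, 0x7c, 0x07, 0x0c, 0xe1, 0x52, 0x63, 0x7c]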